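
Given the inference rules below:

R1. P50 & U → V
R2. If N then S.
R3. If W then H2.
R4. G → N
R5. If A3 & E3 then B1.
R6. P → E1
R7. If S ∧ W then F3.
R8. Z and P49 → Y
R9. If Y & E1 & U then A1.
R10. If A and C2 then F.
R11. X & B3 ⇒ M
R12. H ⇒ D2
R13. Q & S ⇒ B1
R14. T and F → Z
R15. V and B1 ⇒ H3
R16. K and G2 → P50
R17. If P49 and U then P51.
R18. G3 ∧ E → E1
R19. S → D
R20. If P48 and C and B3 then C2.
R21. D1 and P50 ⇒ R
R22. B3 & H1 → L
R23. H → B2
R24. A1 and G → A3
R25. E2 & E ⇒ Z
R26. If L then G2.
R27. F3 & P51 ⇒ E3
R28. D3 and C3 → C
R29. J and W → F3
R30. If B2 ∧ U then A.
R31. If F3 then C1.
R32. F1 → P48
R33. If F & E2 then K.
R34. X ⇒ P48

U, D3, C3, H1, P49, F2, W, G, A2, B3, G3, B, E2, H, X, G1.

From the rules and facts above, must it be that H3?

No

Forward chaining from the given facts derives: H2, N, M, D2, P51, L, B2, G2, C, A, P48, S, F3, D, C2, E3, C1, F, K, P50, V.
The only rule concluding H3 is R15, which needs B1; that is never established.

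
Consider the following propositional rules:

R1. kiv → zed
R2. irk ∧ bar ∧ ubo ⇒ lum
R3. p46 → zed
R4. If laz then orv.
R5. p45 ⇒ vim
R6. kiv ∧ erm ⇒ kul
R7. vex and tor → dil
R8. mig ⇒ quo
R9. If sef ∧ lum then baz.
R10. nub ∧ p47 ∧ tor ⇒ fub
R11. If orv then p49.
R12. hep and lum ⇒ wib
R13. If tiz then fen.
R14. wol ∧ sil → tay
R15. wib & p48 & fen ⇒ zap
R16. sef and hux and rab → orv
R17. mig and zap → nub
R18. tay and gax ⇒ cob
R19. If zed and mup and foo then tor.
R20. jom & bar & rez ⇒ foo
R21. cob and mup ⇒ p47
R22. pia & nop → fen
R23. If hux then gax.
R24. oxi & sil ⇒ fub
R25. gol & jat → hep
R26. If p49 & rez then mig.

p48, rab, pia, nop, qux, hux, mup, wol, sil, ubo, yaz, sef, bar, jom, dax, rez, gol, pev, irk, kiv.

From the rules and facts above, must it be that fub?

No

Forward chaining from the given facts derives: zed, lum, baz, tay, orv, foo, fen, gax, p49, cob, tor, p47, mig, quo.
Rules concluding fub: R10 needs nub; R24 needs oxi — none of these are established.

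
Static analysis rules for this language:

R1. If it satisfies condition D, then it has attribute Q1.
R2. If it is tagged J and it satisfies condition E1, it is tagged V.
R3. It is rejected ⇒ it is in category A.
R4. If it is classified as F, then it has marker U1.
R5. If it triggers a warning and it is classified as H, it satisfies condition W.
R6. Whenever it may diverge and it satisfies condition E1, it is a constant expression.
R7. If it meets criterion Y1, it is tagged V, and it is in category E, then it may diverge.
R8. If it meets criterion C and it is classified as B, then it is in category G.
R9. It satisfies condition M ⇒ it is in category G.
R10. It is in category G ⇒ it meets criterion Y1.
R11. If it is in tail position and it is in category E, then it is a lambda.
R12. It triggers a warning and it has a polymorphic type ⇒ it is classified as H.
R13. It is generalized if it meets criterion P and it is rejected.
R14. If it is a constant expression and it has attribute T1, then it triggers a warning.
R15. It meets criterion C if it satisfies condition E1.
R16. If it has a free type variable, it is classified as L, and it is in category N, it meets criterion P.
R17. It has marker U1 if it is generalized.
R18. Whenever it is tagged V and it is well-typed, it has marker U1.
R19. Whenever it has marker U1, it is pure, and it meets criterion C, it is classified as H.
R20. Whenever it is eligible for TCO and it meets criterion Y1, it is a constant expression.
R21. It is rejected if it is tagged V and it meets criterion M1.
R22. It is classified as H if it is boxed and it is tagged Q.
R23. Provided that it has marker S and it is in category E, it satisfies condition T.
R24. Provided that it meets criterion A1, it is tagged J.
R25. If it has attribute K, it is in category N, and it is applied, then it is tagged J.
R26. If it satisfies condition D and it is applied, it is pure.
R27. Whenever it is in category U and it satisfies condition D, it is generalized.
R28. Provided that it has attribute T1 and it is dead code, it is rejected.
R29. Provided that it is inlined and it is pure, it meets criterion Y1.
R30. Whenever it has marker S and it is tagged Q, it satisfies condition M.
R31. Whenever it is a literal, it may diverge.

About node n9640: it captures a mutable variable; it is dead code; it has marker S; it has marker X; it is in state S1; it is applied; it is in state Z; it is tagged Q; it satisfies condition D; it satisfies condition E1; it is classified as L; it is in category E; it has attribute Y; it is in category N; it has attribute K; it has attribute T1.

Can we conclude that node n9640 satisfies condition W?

No

Forward chaining from the given facts derives: has attribute Q1, meets criterion C, satisfies condition T, is tagged J, is pure, is rejected, satisfies condition M, is tagged V, is in category A, is in category G, meets criterion Y1, may diverge, is a constant expression, triggers a warning.
The only rule concluding "it satisfies condition W" is R5, which needs "it is classified as H"; that is never established.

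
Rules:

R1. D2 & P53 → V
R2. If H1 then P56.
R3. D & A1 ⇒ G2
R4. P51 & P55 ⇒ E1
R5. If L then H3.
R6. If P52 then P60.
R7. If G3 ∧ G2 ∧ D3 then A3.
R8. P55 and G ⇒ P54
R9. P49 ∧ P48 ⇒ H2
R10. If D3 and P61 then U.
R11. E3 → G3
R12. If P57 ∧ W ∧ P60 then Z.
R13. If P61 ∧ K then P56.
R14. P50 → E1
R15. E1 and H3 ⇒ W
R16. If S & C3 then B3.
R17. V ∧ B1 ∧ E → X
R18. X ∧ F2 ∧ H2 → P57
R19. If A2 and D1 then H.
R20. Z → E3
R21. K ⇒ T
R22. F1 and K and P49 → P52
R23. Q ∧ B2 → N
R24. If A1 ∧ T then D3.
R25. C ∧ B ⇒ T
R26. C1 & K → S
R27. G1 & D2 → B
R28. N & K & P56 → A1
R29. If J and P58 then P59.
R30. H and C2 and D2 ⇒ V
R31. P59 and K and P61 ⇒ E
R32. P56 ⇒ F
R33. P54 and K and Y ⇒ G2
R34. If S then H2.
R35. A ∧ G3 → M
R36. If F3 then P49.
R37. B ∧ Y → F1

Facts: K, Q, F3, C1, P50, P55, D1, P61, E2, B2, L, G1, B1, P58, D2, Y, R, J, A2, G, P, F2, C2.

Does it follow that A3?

Yes

H3  (by R5: L)
P54  (by R8: P55, G)
P56  (by R13: P61, K)
E1  (by R14: P50)
W  (by R15: E1, H3)
H  (by R19: A2, D1)
T  (by R21: K)
N  (by R23: Q, B2)
S  (by R26: C1, K)
B  (by R27: G1, D2)
A1  (by R28: N, K, P56)
P59  (by R29: J, P58)
V  (by R30: H, C2, D2)
E  (by R31: P59, K, P61)
G2  (by R33: P54, K, Y)
H2  (by R34: S)
P49  (by R36: F3)
F1  (by R37: B, Y)
X  (by R17: V, B1, E)
P57  (by R18: X, F2, H2)
P52  (by R22: F1, K, P49)
D3  (by R24: A1, T)
P60  (by R6: P52)
Z  (by R12: P57, W, P60)
E3  (by R20: Z)
G3  (by R11: E3)
A3  (by R7: G3, G2, D3)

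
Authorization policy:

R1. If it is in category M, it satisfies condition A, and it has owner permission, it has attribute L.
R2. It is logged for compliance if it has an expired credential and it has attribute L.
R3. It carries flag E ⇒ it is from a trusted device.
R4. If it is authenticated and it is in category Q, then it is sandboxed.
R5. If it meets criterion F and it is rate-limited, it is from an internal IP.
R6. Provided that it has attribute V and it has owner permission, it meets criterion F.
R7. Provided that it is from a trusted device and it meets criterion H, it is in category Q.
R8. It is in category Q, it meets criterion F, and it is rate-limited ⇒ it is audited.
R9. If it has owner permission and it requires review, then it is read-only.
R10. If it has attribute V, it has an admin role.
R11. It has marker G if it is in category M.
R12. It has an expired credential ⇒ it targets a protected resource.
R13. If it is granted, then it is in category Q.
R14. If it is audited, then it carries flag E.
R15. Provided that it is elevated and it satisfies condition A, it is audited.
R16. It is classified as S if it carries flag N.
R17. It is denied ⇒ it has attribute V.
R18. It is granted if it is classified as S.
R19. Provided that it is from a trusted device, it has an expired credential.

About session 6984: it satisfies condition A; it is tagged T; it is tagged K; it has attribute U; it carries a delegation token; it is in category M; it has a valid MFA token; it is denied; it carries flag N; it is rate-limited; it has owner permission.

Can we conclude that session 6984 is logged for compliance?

By R1 (it is in category M, it satisfies condition A, it has owner permission): it has attribute L.
By R16 (it carries flag N): it is classified as S.
By R17 (it is denied): it has attribute V.
By R18 (it is classified as S): it is granted.
By R6 (it has attribute V, it has owner permission): it meets criterion F.
By R13 (it is granted): it is in category Q.
By R8 (it is in category Q, it meets criterion F, it is rate-limited): it is audited.
By R14 (it is audited): it carries flag E.
By R3 (it carries flag E): it is from a trusted device.
By R19 (it is from a trusted device): it has an expired credential.
By R2 (it has an expired credential, it has attribute L): it is logged for compliance.

Yes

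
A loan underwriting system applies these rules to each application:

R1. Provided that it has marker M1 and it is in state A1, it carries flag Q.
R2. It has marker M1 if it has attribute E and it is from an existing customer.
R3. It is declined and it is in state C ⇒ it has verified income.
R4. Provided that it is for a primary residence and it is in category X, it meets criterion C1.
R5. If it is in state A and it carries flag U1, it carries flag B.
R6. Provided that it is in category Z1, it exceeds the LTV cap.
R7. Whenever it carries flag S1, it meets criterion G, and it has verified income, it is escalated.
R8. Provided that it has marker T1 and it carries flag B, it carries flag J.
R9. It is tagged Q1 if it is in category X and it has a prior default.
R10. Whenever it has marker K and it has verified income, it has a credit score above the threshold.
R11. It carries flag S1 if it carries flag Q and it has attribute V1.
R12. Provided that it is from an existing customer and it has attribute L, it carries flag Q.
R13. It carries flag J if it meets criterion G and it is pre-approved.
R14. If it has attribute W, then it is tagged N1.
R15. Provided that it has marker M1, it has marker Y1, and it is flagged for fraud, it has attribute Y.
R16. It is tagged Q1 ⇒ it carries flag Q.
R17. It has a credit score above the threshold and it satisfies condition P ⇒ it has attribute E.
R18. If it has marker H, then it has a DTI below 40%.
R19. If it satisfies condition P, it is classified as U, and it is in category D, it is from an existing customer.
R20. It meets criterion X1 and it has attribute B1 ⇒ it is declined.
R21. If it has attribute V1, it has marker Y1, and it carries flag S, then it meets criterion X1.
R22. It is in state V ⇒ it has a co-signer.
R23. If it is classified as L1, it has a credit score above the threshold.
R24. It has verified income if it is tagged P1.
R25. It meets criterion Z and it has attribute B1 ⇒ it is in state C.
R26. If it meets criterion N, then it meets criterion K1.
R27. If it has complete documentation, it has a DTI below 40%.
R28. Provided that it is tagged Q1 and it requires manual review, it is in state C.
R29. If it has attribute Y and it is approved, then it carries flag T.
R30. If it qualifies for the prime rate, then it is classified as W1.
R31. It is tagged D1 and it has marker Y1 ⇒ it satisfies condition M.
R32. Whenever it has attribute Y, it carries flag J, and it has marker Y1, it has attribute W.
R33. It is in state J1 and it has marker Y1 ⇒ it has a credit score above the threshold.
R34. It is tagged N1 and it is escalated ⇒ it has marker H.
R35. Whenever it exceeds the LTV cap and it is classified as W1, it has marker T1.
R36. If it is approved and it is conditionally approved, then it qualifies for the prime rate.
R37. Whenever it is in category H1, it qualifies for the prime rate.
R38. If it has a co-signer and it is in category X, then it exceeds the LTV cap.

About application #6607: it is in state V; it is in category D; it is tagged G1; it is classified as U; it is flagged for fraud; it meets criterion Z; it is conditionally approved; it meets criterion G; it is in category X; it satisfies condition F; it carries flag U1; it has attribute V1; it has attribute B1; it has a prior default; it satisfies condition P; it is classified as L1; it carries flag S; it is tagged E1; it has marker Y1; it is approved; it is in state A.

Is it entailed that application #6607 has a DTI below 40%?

By R5 (it is in state A, it carries flag U1): it carries flag B.
By R9 (it is in category X, it has a prior default): it is tagged Q1.
By R16 (it is tagged Q1): it carries flag Q.
By R19 (it satisfies condition P, it is classified as U, it is in category D): it is from an existing customer.
By R21 (it has attribute V1, it has marker Y1, it carries flag S): it meets criterion X1.
By R22 (it is in state V): it has a co-signer.
By R23 (it is classified as L1): it has a credit score above the threshold.
By R25 (it meets criterion Z, it has attribute B1): it is in state C.
By R36 (it is approved, it is conditionally approved): it qualifies for the prime rate.
By R38 (it has a co-signer, it is in category X): it exceeds the LTV cap.
By R11 (it carries flag Q, it has attribute V1): it carries flag S1.
By R17 (it has a credit score above the threshold, it satisfies condition P): it has attribute E.
By R20 (it meets criterion X1, it has attribute B1): it is declined.
By R30 (it qualifies for the prime rate): it is classified as W1.
By R35 (it exceeds the LTV cap, it is classified as W1): it has marker T1.
By R2 (it has attribute E, it is from an existing customer): it has marker M1.
By R3 (it is declined, it is in state C): it has verified income.
By R7 (it carries flag S1, it meets criterion G, it has verified income): it is escalated.
By R8 (it has marker T1, it carries flag B): it carries flag J.
By R15 (it has marker M1, it has marker Y1, it is flagged for fraud): it has attribute Y.
By R32 (it has attribute Y, it carries flag J, it has marker Y1): it has attribute W.
By R14 (it has attribute W): it is tagged N1.
By R34 (it is tagged N1, it is escalated): it has marker H.
By R18 (it has marker H): it has a DTI below 40%.

Yes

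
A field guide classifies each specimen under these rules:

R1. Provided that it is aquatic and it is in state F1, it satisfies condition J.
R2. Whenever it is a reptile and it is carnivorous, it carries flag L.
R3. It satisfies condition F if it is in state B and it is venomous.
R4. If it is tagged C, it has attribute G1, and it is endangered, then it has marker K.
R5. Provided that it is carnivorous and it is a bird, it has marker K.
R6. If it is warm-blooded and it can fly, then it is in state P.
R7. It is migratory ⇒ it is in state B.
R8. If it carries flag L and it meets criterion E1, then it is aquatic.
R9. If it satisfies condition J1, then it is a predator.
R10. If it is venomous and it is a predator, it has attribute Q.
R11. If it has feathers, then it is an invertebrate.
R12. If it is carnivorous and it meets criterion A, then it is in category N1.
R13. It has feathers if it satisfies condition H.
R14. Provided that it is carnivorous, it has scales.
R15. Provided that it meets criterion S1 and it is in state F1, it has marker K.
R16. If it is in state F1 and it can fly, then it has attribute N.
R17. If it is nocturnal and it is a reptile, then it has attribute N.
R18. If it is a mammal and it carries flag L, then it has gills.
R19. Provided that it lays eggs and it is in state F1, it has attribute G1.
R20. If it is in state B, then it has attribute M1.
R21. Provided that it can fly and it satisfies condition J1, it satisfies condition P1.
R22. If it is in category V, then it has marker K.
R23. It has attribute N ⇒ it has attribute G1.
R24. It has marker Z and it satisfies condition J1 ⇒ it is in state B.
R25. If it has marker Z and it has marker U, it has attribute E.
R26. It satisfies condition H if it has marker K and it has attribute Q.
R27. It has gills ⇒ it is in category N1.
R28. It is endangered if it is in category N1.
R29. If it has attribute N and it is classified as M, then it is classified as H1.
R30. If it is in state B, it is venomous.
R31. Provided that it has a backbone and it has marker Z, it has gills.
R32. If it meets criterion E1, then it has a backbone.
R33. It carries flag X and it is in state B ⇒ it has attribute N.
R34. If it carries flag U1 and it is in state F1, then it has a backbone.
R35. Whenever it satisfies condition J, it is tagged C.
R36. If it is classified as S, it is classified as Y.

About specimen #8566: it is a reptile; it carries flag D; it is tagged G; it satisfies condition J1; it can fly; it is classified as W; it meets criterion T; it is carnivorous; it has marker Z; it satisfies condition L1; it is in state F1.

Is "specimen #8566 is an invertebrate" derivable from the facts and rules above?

Forward chaining from the given facts derives: carries flag L, is a predator, has scales, has attribute N, satisfies condition P1, has attribute G1, is in state B, is venomous, satisfies condition F, has attribute Q, has attribute M1.
The only rule concluding "it is an invertebrate" is R11, which needs "it has feathers"; that is never established.

No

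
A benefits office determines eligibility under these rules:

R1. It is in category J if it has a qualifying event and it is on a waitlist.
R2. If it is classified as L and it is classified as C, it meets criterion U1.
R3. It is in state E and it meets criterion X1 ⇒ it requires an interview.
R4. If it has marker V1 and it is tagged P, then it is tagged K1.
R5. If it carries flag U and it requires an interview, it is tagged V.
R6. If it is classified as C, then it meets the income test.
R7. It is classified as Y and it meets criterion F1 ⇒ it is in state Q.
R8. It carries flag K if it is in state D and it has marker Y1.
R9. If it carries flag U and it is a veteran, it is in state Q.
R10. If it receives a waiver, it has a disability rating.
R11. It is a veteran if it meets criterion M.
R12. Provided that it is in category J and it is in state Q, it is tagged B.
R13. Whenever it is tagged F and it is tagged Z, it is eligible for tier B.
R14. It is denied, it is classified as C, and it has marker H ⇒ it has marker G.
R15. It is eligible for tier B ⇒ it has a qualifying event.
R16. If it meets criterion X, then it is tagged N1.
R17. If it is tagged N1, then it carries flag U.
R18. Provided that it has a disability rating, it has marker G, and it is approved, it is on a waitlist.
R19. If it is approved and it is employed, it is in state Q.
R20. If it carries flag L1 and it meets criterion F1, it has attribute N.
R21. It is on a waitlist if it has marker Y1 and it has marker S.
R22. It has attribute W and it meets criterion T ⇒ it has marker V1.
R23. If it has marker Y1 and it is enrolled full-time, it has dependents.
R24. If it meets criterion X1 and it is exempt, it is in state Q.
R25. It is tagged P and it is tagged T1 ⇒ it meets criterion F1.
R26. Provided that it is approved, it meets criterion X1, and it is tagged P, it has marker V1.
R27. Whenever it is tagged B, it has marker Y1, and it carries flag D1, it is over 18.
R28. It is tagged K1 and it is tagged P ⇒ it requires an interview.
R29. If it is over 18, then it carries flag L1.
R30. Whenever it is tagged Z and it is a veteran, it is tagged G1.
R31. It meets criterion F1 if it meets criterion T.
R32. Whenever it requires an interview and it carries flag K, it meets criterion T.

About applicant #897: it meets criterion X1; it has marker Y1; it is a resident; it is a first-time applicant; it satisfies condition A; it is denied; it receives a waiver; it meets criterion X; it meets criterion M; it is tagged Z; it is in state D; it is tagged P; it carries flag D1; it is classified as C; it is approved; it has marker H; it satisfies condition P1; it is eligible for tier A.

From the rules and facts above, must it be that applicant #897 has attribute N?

No

Forward chaining from the given facts derives: meets the income test, carries flag K, has a disability rating, is a veteran, has marker G, is tagged N1, carries flag U, is on a waitlist, has marker V1, is tagged G1, is tagged K1, is in state Q, requires an interview, meets criterion T, is tagged V, meets criterion F1.
The only rule concluding "it has attribute N" is R20, which needs "it carries flag L1"; that is never established.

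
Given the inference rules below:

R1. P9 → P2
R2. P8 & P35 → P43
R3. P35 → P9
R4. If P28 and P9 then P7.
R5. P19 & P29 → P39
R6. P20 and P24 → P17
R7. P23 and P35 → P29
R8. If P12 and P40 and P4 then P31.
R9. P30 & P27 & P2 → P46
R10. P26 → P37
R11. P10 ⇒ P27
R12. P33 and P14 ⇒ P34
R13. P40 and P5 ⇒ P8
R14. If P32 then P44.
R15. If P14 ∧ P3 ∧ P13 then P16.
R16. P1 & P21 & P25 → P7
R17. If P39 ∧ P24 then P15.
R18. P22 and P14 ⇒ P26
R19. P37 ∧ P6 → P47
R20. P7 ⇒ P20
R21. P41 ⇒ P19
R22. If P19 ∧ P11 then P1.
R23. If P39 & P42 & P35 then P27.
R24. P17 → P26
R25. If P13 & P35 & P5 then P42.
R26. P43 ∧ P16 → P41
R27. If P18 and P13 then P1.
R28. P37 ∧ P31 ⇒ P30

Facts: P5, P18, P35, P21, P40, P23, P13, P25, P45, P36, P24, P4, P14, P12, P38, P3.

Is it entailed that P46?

Yes

P9  (by R3: P35)
P29  (by R7: P23, P35)
P31  (by R8: P12, P40, P4)
P8  (by R13: P40, P5)
P16  (by R15: P14, P3, P13)
P42  (by R25: P13, P35, P5)
P1  (by R27: P18, P13)
P2  (by R1: P9)
P43  (by R2: P8, P35)
P7  (by R16: P1, P21, P25)
P20  (by R20: P7)
P41  (by R26: P43, P16)
P17  (by R6: P20, P24)
P19  (by R21: P41)
P26  (by R24: P17)
P39  (by R5: P19, P29)
P37  (by R10: P26)
P27  (by R23: P39, P42, P35)
P30  (by R28: P37, P31)
P46  (by R9: P30, P27, P2)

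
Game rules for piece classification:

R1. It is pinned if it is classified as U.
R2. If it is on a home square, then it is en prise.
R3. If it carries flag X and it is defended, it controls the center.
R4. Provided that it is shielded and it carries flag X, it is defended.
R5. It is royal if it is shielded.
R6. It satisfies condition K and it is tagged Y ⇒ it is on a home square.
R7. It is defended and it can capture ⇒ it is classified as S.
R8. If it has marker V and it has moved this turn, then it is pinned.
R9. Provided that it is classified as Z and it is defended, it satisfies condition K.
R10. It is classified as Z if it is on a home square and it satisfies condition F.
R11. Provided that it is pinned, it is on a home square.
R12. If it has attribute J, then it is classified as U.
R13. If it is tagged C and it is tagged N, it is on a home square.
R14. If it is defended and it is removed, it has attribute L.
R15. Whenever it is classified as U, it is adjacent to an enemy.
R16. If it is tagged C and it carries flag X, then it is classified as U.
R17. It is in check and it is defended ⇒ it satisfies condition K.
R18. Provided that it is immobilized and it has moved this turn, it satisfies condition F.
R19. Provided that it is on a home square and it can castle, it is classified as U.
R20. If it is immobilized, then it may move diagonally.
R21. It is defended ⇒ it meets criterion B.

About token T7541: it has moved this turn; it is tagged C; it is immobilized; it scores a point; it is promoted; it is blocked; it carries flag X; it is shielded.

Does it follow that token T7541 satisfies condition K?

By R4 (it is shielded, it carries flag X): it is defended.
By R16 (it is tagged C, it carries flag X): it is classified as U.
By R18 (it is immobilized, it has moved this turn): it satisfies condition F.
By R1 (it is classified as U): it is pinned.
By R11 (it is pinned): it is on a home square.
By R10 (it is on a home square, it satisfies condition F): it is classified as Z.
By R9 (it is classified as Z, it is defended): it satisfies condition K.

Yes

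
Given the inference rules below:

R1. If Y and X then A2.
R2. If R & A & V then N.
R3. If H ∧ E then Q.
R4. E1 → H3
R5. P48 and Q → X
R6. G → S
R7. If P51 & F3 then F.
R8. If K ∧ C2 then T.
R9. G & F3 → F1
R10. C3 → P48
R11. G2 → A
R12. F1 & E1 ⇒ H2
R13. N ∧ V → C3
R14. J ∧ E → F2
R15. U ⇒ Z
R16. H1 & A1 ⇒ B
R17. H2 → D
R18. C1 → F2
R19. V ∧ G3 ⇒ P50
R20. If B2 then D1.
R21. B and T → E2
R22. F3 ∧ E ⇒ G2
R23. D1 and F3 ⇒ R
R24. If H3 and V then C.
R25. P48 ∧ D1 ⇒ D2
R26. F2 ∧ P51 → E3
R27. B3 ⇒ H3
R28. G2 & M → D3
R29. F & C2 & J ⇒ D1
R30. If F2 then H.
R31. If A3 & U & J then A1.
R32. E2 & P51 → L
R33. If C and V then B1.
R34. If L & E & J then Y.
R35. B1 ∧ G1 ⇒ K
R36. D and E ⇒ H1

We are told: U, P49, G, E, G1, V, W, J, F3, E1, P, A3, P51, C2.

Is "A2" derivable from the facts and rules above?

Yes

H3  (by R4: E1)
F  (by R7: P51, F3)
F1  (by R9: G, F3)
H2  (by R12: F1, E1)
F2  (by R14: J, E)
D  (by R17: H2)
G2  (by R22: F3, E)
C  (by R24: H3, V)
D1  (by R29: F, C2, J)
H  (by R30: F2)
A1  (by R31: A3, U, J)
B1  (by R33: C, V)
K  (by R35: B1, G1)
H1  (by R36: D, E)
Q  (by R3: H, E)
T  (by R8: K, C2)
A  (by R11: G2)
B  (by R16: H1, A1)
E2  (by R21: B, T)
R  (by R23: D1, F3)
L  (by R32: E2, P51)
Y  (by R34: L, E, J)
N  (by R2: R, A, V)
C3  (by R13: N, V)
P48  (by R10: C3)
X  (by R5: P48, Q)
A2  (by R1: Y, X)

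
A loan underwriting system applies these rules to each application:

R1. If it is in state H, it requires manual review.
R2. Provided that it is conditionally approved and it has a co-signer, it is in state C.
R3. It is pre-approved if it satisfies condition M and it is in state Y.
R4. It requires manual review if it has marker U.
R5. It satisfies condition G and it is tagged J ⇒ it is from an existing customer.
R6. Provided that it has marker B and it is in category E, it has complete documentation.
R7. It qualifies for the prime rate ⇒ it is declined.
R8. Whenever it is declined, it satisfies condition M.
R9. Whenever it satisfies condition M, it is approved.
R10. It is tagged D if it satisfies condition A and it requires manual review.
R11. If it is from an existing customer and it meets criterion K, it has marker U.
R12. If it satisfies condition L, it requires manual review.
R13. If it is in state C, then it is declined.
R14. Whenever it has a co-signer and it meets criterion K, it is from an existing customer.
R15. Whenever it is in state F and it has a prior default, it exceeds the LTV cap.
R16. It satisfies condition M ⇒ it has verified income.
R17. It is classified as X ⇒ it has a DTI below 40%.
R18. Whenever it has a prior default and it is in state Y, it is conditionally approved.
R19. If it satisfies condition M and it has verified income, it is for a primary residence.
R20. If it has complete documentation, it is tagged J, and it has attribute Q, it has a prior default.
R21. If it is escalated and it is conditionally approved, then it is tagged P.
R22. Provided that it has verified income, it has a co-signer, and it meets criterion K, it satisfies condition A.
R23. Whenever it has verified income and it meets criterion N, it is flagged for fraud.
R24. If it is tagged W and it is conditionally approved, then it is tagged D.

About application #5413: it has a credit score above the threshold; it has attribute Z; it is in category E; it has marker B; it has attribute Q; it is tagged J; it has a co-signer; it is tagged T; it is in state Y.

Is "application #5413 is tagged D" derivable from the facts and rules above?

No

Forward chaining from the given facts derives: has complete documentation, has a prior default, is conditionally approved, is in state C, is declined, satisfies condition M, is approved, has verified income, is for a primary residence, is pre-approved.
Rules concluding "it is tagged D": R10 needs "it satisfies condition A"; R24 needs "it is tagged W" — none of these are established.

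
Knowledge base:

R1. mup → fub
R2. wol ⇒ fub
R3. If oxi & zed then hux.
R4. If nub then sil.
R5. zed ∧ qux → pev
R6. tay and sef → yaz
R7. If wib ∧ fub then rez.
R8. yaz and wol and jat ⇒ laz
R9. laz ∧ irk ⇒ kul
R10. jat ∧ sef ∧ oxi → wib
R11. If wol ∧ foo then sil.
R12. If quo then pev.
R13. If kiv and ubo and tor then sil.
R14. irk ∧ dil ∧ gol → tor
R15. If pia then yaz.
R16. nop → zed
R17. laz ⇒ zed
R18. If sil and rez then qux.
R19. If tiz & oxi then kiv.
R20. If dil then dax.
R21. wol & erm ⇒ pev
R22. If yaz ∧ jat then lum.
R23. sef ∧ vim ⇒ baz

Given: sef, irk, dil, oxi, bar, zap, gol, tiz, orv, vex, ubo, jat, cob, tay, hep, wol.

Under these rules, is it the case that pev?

Yes

fub  (by R2: wol)
yaz  (by R6: tay, sef)
laz  (by R8: yaz, wol, jat)
wib  (by R10: jat, sef, oxi)
tor  (by R14: irk, dil, gol)
zed  (by R17: laz)
kiv  (by R19: tiz, oxi)
rez  (by R7: wib, fub)
sil  (by R13: kiv, ubo, tor)
qux  (by R18: sil, rez)
pev  (by R5: zed, qux)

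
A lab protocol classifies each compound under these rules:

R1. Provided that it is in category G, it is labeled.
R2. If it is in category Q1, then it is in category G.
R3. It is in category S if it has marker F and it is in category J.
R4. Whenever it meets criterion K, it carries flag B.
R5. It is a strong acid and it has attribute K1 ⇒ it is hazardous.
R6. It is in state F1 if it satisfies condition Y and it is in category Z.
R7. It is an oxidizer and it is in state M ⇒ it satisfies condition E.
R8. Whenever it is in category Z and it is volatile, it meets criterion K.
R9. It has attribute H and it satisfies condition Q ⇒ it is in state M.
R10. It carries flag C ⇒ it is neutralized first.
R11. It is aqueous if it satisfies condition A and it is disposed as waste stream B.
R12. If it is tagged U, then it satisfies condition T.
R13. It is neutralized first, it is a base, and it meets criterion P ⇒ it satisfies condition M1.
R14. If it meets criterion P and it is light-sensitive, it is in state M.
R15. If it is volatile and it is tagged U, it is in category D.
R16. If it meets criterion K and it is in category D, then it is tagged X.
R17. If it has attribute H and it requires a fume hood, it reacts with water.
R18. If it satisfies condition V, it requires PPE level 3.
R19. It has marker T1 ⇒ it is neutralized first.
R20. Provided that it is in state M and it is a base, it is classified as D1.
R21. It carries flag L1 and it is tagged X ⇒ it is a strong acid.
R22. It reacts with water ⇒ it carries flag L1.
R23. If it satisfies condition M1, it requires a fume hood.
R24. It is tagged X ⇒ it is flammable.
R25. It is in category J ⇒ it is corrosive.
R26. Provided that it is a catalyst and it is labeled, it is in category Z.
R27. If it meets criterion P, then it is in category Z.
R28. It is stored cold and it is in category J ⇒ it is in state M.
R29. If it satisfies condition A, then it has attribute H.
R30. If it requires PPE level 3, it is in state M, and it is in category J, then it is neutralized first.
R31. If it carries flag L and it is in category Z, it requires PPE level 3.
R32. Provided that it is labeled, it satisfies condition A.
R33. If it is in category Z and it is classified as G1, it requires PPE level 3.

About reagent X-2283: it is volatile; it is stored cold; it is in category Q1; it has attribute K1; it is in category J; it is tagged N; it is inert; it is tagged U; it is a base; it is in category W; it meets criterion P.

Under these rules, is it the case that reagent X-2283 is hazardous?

Forward chaining from the given facts derives: is in category G, satisfies condition T, is in category D, is corrosive, is in category Z, is in state M, is labeled, meets criterion K, is tagged X, is classified as D1, is flammable, satisfies condition A, carries flag B, has attribute H.
The only rule concluding "it is hazardous" is R5, which needs "it is a strong acid"; that is never established.

No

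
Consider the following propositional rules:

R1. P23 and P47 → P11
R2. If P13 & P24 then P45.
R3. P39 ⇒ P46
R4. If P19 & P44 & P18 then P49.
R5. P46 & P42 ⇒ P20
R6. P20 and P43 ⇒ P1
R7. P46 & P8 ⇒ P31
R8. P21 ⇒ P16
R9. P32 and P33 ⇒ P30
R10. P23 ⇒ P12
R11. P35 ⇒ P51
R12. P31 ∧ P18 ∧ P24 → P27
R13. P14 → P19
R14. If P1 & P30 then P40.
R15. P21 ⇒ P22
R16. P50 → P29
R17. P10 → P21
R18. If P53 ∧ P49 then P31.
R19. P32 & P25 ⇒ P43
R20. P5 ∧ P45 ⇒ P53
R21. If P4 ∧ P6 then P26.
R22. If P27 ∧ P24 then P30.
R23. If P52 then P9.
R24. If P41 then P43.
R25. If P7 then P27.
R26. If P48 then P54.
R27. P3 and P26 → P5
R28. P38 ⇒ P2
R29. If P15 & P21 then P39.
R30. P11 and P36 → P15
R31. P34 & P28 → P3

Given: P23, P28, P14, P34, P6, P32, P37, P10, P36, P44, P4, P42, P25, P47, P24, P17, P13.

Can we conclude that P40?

No

Forward chaining from the given facts derives: P11, P45, P12, P19, P21, P43, P26, P15, P3, P16, P22, P5, P39, P46, P20, P1, P53.
The only rule concluding P40 is R14, which needs P30; that is never established.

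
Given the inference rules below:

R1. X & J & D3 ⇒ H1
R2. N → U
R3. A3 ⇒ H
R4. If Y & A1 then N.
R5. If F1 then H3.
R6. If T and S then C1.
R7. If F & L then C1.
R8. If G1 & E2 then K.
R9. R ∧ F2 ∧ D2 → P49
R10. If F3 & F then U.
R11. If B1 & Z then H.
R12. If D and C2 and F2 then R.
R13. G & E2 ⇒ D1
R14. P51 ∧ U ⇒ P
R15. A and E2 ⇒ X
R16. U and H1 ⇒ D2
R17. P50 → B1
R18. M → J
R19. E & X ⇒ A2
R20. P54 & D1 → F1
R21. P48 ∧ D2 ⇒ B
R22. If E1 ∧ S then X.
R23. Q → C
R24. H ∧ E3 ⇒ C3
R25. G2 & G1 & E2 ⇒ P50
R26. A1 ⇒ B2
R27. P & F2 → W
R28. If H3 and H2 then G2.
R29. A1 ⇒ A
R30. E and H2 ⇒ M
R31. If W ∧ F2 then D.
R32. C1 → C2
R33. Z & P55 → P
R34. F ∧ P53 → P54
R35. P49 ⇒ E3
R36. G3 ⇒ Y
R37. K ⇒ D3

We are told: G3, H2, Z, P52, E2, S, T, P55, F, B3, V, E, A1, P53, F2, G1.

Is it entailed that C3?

No

Forward chaining from the given facts derives: C1, K, B2, A, M, C2, P, P54, Y, D3, N, X, J, A2, W, D, H1, U, R, D2, P49, E3.
The only rule concluding C3 is R24, which needs H; that is never established.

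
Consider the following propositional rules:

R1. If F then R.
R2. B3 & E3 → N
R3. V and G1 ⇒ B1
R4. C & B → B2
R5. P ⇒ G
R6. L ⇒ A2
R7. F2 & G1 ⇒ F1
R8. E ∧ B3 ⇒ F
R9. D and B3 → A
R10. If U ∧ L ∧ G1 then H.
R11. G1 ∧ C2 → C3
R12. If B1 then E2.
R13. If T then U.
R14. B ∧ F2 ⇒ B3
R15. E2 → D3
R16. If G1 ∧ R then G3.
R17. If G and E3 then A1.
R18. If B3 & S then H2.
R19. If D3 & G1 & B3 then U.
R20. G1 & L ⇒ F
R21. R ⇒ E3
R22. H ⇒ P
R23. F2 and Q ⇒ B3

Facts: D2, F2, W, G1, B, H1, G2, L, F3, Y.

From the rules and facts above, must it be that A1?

No

Forward chaining from the given facts derives: A2, F1, B3, F, R, G3, E3, N.
The only rule concluding A1 is R17, which needs G; that is never established.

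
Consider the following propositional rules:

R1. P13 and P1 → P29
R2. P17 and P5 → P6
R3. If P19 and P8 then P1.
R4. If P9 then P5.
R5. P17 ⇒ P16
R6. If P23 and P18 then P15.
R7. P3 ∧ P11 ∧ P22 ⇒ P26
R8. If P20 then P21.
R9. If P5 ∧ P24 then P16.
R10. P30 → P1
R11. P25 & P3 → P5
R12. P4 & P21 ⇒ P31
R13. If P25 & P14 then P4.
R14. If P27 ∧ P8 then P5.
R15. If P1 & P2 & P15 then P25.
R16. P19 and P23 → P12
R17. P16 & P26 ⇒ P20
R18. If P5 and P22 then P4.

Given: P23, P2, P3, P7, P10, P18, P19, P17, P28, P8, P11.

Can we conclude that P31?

Forward chaining from the given facts derives: P1, P16, P15, P25, P12, P5, P6.
The only rule concluding P31 is R12, which needs P4; that is never established.

No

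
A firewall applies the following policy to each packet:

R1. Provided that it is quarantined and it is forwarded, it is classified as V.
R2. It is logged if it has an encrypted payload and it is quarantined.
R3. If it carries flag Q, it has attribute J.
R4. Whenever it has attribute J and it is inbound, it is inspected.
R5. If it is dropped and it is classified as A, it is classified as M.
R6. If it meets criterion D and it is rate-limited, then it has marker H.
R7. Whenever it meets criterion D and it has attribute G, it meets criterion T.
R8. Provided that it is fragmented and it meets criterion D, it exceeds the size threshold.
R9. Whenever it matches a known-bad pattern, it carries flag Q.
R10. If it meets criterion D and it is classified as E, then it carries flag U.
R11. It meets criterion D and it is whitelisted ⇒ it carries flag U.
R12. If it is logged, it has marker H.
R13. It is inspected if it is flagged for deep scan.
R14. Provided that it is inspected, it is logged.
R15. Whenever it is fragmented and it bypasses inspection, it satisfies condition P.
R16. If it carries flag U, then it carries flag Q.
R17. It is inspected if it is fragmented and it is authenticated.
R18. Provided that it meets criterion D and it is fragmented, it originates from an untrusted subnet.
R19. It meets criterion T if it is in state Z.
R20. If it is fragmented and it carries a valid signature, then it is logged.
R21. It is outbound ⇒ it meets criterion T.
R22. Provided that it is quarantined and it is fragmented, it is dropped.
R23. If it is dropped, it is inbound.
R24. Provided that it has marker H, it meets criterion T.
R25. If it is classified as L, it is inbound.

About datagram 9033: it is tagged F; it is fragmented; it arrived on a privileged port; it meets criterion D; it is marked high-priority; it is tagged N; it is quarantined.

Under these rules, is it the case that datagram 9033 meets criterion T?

Forward chaining from the given facts derives: exceeds the size threshold, originates from an untrusted subnet, is dropped, is inbound.
Rules concluding "it meets criterion T": R7 needs "it has attribute G"; R19 needs "it is in state Z"; R21 needs "it is outbound"; R24 needs "it has marker H" — none of these are established.

No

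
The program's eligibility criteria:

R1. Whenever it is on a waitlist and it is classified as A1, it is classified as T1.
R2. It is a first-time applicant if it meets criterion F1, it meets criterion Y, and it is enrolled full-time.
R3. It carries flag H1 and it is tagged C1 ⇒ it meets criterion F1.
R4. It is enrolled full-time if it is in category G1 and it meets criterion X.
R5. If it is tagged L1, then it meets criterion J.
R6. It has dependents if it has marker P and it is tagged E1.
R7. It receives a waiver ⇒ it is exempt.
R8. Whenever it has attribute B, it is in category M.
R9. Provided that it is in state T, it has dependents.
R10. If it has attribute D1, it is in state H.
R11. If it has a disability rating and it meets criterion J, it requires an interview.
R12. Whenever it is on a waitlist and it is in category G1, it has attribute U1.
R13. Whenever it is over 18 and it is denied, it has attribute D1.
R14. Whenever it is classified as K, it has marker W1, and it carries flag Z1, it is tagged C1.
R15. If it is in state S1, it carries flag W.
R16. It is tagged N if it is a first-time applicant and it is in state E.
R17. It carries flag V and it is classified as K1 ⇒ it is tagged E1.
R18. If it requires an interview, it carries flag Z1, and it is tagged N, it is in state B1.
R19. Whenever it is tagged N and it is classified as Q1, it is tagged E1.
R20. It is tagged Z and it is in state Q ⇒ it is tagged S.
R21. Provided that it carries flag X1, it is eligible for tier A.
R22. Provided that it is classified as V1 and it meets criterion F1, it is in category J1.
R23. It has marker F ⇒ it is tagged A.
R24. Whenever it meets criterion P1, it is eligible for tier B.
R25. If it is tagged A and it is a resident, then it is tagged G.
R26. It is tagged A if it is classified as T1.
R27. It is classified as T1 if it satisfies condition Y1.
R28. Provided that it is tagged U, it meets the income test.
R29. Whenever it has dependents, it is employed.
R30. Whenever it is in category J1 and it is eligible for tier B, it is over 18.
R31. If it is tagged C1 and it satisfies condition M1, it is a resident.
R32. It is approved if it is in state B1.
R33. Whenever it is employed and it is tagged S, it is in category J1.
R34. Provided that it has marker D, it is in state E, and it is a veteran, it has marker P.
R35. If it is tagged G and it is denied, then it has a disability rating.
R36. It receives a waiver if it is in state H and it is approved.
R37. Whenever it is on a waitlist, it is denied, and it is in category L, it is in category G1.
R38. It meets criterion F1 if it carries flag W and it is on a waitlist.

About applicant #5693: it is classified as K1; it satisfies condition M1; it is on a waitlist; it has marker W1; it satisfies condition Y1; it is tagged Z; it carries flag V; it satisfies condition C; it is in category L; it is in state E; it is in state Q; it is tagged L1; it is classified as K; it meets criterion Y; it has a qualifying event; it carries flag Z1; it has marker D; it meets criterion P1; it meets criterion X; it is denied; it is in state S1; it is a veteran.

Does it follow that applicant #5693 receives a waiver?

Yes

By R5 (it is tagged L1): it meets criterion J.
By R14 (it is classified as K, it has marker W1, it carries flag Z1): it is tagged C1.
By R15 (it is in state S1): it carries flag W.
By R17 (it carries flag V, it is classified as K1): it is tagged E1.
By R20 (it is tagged Z, it is in state Q): it is tagged S.
By R24 (it meets criterion P1): it is eligible for tier B.
By R27 (it satisfies condition Y1): it is classified as T1.
By R31 (it is tagged C1, it satisfies condition M1): it is a resident.
By R34 (it has marker D, it is in state E, it is a veteran): it has marker P.
By R37 (it is on a waitlist, it is denied, it is in category L): it is in category G1.
By R38 (it carries flag W, it is on a waitlist): it meets criterion F1.
By R4 (it is in category G1, it meets criterion X): it is enrolled full-time.
By R6 (it has marker P, it is tagged E1): it has dependents.
By R26 (it is classified as T1): it is tagged A.
By R29 (it has dependents): it is employed.
By R33 (it is employed, it is tagged S): it is in category J1.
By R2 (it meets criterion F1, it meets criterion Y, it is enrolled full-time): it is a first-time applicant.
By R16 (it is a first-time applicant, it is in state E): it is tagged N.
By R25 (it is tagged A, it is a resident): it is tagged G.
By R30 (it is in category J1, it is eligible for tier B): it is over 18.
By R35 (it is tagged G, it is denied): it has a disability rating.
By R11 (it has a disability rating, it meets criterion J): it requires an interview.
By R13 (it is over 18, it is denied): it has attribute D1.
By R18 (it requires an interview, it carries flag Z1, it is tagged N): it is in state B1.
By R32 (it is in state B1): it is approved.
By R10 (it has attribute D1): it is in state H.
By R36 (it is in state H, it is approved): it receives a waiver.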